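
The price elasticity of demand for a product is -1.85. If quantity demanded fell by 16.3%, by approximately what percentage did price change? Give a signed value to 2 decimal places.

%ΔQ ≈ E × %ΔP ⇒ %ΔP = %ΔQ / E = (-16.3%)/(-1.85) ≈ 8.81%.

8.81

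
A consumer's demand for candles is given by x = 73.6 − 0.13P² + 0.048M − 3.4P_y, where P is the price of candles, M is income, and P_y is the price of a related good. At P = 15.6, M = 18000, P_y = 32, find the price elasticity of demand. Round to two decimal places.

Substituting, x = 73.6 − 0.13(15.6)² + 0.048(18000) − 3.4(32) = 73.6 − 31.6368 + 864 − 108.8 = 797.1632.
∂x/∂P = −2·0.13·P = -4.056, so E_p = -4.056·(15.6/797.1632) ≈ -0.08.
|E_p| < 1: demand is inelastic.

-0.08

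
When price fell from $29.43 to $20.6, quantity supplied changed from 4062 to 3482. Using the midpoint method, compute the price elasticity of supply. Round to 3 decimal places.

0.436

%ΔQ = (3482 − 4062)/[(4062 + 3482)/2] = -580/3772 ≈ -0.1538.
%ΔP = (20.6 − 29.43)/[(29.43 + 20.6)/2] = -8.83/25.015 ≈ -0.3530.
Arc elasticity E = %ΔQ/%ΔP ≈ -0.1538/-0.3530 ≈ 0.436.
|E| < 1: supply is inelastic over this range.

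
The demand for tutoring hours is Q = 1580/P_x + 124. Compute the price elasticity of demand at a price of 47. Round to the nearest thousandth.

At P_x = 47, Q = 157.617.
dQ/dP_x = −1580/P_x² = −0.7153.
Point elasticity E = (dQ/dP_x)·(P_x/Q) = -0.7153 × 47/157.617 ≈ -0.213.
|E| < 1, so demand is inelastic at this price.

-0.213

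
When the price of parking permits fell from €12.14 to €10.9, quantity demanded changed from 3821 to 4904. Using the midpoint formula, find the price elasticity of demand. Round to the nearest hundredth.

-2.31

%Δq = (4904 − 3821)/[(3821 + 4904)/2] = 1083/4362.5 ≈ 0.2483.
%Δp = (10.9 − 12.14)/[(12.14 + 10.9)/2] = -1.24/11.52 ≈ -0.1076.
Arc elasticity E = %Δq/%Δp ≈ 0.2483/-0.1076 ≈ -2.31.
|E| > 1: demand is elastic over this range.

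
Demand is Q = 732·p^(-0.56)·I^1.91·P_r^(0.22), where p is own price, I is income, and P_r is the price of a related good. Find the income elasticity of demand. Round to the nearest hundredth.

For a Cobb–Douglas (constant-elasticity) form Q = A·I^α·…, the elasticity with respect to I equals the exponent α at every point.
Here the exponent on I is 1.91, so the income elasticity of demand is 1.91.

1.91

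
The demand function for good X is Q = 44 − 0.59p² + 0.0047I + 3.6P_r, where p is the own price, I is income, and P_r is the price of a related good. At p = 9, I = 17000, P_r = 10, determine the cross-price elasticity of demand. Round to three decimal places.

At the given point, Q = 44 − 0.59(9)² + 0.0047(17000) + 3.6(10) = 44 − 47.79 + 79.9 + 36 = 112.11.
∂Q/∂P_r = +3.6, so E_xy = 3.6·(10/112.11) ≈ 0.321.
E_xy > 0: the goods are substitutes.

0.321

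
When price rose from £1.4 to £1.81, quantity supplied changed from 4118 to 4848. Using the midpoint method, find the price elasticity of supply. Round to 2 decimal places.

%Δq = (4848 − 4118)/[(4118 + 4848)/2] = 730/4483 ≈ 0.1628.
%ΔP = (1.81 − 1.4)/[(1.4 + 1.81)/2] = 0.41/1.605 ≈ 0.2555.
Arc elasticity E = %Δq/%ΔP ≈ 0.1628/0.2555 ≈ 0.64.
|E| < 1: supply is inelastic over this range.

0.64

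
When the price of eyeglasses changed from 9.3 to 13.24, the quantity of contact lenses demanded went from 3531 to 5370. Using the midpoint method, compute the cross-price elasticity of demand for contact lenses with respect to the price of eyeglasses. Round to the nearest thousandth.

1.182

%ΔQ_x = (5370 − 3531)/[(3531+5370)/2] = 1839/4450.5 ≈ 0.4132.
%ΔP_y = (13.24 − 9.3)/[(9.3+13.24)/2] ≈ 0.3496.
E_xy = 0.4132/0.3496 ≈ 1.182.
E_xy > 0, so contact lenses and eyeglasses are substitutes.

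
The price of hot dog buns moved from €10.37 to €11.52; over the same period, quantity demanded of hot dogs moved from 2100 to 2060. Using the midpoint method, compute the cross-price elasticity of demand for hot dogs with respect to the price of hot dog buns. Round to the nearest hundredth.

%ΔQ_x = (2060 − 2100)/[(2100+2060)/2] = -40/2080 ≈ -0.0192.
%ΔP_y = (11.52 − 10.37)/[(10.37+11.52)/2] ≈ 0.1051.
E_xy = -0.0192/0.1051 ≈ -0.18.
E_xy < 0, so hot dogs and hot dog buns are complements.

-0.18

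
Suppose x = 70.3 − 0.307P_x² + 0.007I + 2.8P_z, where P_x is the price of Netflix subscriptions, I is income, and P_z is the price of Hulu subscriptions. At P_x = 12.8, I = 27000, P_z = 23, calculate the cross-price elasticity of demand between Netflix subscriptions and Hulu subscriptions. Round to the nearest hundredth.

First evaluate x: 70.3 − 0.307(12.8)² + 0.007(27000) + 2.8(23) = 70.3 − 50.2989 + 189 + 64.4 = 273.4011.
∂x/∂P_z = +2.8, so E_xy = 2.8·(23/273.4011) ≈ 0.24.
E_xy > 0: the goods are substitutes.

0.24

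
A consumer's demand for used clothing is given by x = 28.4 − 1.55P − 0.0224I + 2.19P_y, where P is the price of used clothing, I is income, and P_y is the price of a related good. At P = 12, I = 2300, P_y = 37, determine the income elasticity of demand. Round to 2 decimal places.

x = 28.4 − 1.55(12) − 0.0224(2300) + 2.19(37) = 28.4 − 18.6 − 51.52 + 81.03 = 39.31.
∂x/∂I = −0.0224, so E_I = -0.0224·(2300/39.31) ≈ -1.31.
E_I < 0: inferior good.

-1.31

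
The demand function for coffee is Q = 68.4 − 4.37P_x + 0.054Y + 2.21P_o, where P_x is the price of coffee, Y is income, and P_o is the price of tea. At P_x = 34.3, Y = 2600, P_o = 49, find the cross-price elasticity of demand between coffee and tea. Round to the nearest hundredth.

Evaluating quantity at (P_x, Y, P_o) gives Q = 68.4 − 4.37(34.3) + 0.054(2600) + 2.21(49) = 68.4 − 149.891 + 140.4 + 108.29 = 167.199.
∂Q/∂P_o = +2.21, so E_xy = 2.21·(49/167.199) ≈ 0.65.
E_xy > 0: the goods are substitutes.

0.65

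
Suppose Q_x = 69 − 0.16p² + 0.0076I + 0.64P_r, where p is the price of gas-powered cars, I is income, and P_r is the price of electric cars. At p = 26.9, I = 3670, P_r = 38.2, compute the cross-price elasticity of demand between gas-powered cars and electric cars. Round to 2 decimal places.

Evaluating quantity at (p, I, P_r) gives Q_x = 69 − 0.16(26.9)² + 0.0076(3670) + 0.64(38.2) = 69 − 115.7776 + 27.892 + 24.448 = 5.5624.
∂Q_x/∂P_r = +0.64, so E_xy = 0.64·(38.2/5.5624) ≈ 4.40.
E_xy > 0: the goods are substitutes.

4.40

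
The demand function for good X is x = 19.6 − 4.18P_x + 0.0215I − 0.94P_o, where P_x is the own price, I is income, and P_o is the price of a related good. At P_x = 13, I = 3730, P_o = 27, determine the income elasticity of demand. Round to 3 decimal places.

At the given point, x = 19.6 − 4.18(13) + 0.0215(3730) − 0.94(27) = 19.6 − 54.34 + 80.195 − 25.38 = 20.075.
∂x/∂I = +0.0215, so E_I = 0.0215·(3730/20.075) ≈ 3.995.
E_I > 1: normal good (luxury).

3.995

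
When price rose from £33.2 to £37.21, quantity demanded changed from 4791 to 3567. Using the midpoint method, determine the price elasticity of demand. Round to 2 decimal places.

%Δq = (3567 − 4791)/[(4791 + 3567)/2] = -1224/4179 ≈ -0.2929.
%ΔP = (37.21 − 33.2)/[(33.2 + 37.21)/2] = 4.01/35.205 ≈ 0.1139.
Arc elasticity E = %Δq/%ΔP ≈ -0.2929/0.1139 ≈ -2.57.
|E| > 1: demand is elastic over this range.

-2.57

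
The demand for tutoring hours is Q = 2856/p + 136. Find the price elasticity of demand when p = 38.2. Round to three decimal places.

-0.355

At p = 38.2, Q = 210.7644.
dQ/dp = −2856/p² = −1.9572.
Point elasticity E = (dQ/dp)·(p/Q) = -1.9572 × 38.2/210.7644 ≈ -0.355.
|E| < 1, so demand is inelastic at this price.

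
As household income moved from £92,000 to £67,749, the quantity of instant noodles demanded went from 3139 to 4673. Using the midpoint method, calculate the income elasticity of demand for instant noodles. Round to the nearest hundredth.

-1.29

%ΔQ = (4673 − 3139)/[(3139+4673)/2] = 1534/3906 ≈ 0.3927.
%ΔI = (67,749 − 92,000)/[(92,000+67,749)/2] = -24251/79874.5 ≈ -0.3036.
E_I = %ΔQ/%ΔI ≈ -1.29.
E_I < 0: inferior good.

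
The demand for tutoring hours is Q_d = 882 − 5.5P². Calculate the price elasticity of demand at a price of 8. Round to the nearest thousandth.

At P = 8, Q_d = 530.
dQ_d/dP = −2·5.5·P = −88.
Point elasticity E = (dQ_d/dP)·(P/Q_d) = -88 × 8/530 ≈ -1.328.
|E| > 1, so demand is elastic at this price.

-1.328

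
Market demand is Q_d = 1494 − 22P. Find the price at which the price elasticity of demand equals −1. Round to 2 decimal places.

33.95

For linear demand Q_d = a − bP, E = −bP/(a − bP). |E| = 1 ⇒ bP = a − bP ⇒ P = a/(2b).
P = 1494/(2·22) ≈ 33.95.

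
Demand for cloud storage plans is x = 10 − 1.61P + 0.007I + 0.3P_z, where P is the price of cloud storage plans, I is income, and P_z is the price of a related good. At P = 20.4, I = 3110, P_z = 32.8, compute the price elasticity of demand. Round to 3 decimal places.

First evaluate x: 10 − 1.61(20.4) + 0.007(3110) + 0.3(32.8) = 10 − 32.844 + 21.77 + 9.84 = 8.766.
∂x/∂P = −1.61, so E_p = (−1.61)·(20.4/8.766) ≈ -3.747.
|E_p| > 1: demand is elastic.

-3.747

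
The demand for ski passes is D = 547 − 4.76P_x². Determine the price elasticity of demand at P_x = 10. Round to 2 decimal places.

At P_x = 10, D = 71.
dD/dP_x = −2·4.76·P_x = −95.2.
Point elasticity E = (dD/dP_x)·(P_x/D) = -95.2 × 10/71 ≈ -13.41.
|E| > 1, so demand is elastic at this price.

-13.41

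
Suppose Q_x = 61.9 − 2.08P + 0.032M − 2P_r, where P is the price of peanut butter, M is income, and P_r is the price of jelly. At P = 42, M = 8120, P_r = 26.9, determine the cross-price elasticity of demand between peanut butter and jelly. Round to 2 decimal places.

-0.30

Substituting, Q_x = 61.9 − 2.08(42) + 0.032(8120) − 2(26.9) = 61.9 − 87.36 + 259.84 − 53.8 = 180.58.
∂Q_x/∂P_r = −2, so E_xy = -2·(26.9/180.58) ≈ -0.30.
E_xy < 0: the goods are complements.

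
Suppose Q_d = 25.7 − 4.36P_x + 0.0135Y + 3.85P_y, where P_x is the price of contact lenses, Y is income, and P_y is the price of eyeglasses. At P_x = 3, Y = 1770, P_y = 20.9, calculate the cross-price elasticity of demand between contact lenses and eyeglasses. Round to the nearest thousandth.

At the given point, Q_d = 25.7 − 4.36(3) + 0.0135(1770) + 3.85(20.9) = 25.7 − 13.08 + 23.895 + 80.465 = 116.98.
∂Q_d/∂P_y = +3.85, so E_xy = 3.85·(20.9/116.98) ≈ 0.688.
E_xy > 0: the goods are substitutes.

0.688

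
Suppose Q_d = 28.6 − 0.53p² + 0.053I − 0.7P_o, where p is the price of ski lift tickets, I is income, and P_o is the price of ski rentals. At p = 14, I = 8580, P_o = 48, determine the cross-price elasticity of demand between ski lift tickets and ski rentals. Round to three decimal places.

First evaluate Q_d: 28.6 − 0.53(14)² + 0.053(8580) − 0.7(48) = 28.6 − 103.88 + 454.74 − 33.6 = 345.86.
∂Q_d/∂P_o = −0.7, so E_xy = -0.7·(48/345.86) ≈ -0.097.
E_xy < 0: the goods are complements.

-0.097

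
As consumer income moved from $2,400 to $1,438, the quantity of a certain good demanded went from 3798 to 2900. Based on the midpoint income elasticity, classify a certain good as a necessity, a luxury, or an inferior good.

necessity

%ΔQ = (2900 − 3798)/[(3798+2900)/2] = -898/3349 ≈ -0.2681.
%ΔM = (1,438 − 2,400)/[(2,400+1,438)/2] = -962/1919 ≈ -0.5013.
E_I = %ΔQ/%ΔM ≈ 0.535.
E_I ∈ (0,1): normal good (necessity).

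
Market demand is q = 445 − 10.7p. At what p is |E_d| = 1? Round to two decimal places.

20.79

For linear demand q = a − bp, E = −bp/(a − bp). |E| = 1 ⇒ bp = a − bp ⇒ p = a/(2b).
p = 445/(2·10.7) ≈ 20.79.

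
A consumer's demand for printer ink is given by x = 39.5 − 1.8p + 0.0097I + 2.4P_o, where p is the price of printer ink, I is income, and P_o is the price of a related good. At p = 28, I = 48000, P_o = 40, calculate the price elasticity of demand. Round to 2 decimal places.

-0.09

Substituting, x = 39.5 − 1.8(28) + 0.0097(48000) + 2.4(40) = 39.5 − 50.4 + 465.6 + 96 = 550.7.
∂x/∂p = −1.8, so E_p = (−1.8)·(28/550.7) ≈ -0.09.
|E_p| < 1: demand is inelastic.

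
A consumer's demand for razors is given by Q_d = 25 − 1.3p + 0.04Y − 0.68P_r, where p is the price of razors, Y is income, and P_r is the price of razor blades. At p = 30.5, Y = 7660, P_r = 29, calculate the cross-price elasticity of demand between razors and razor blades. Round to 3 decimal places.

-0.072

Substituting, Q_d = 25 − 1.3(30.5) + 0.04(7660) − 0.68(29) = 25 − 39.65 + 306.4 − 19.72 = 272.03.
∂Q_d/∂P_r = −0.68, so E_xy = -0.68·(29/272.03) ≈ -0.072.
E_xy < 0: the goods are complements.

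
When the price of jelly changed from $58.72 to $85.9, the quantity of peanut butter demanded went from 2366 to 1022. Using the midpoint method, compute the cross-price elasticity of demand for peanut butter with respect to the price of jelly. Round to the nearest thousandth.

%ΔQ_x = (1022 − 2366)/[(2366+1022)/2] = -1344/1694 ≈ -0.7934.
%ΔP_y = (85.9 − 58.72)/[(58.72+85.9)/2] ≈ 0.3759.
E_xy = -0.7934/0.3759 ≈ -2.111.
E_xy < 0, so peanut butter and jelly are complements.

-2.111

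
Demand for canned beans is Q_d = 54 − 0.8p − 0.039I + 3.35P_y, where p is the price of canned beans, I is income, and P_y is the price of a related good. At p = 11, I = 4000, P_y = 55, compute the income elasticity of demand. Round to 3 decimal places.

Substituting, Q_d = 54 − 0.8(11) − 0.039(4000) + 3.35(55) = 54 − 8.8 − 156 + 184.25 = 73.45.
∂Q_d/∂I = −0.039, so E_I = -0.039·(4000/73.45) ≈ -2.124.
E_I < 0: inferior good.

-2.124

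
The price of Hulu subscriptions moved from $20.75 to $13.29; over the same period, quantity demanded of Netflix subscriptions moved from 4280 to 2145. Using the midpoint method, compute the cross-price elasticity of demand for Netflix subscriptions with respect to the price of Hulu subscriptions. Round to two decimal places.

%ΔQ_x = (2145 − 4280)/[(4280+2145)/2] = -2135/3212.5 ≈ -0.6646.
%ΔP_y = (13.29 − 20.75)/[(20.75+13.29)/2] ≈ -0.4383.
E_xy = -0.6646/-0.4383 ≈ 1.52.
E_xy > 0, so Netflix subscriptions and Hulu subscriptions are substitutes.

1.52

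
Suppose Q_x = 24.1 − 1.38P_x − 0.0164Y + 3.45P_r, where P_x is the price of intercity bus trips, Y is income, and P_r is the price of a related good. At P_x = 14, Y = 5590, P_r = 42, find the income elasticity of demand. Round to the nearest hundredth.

-1.58

Substituting, Q_x = 24.1 − 1.38(14) − 0.0164(5590) + 3.45(42) = 24.1 − 19.32 − 91.676 + 144.9 = 58.004.
∂Q_x/∂Y = −0.0164, so E_I = -0.0164·(5590/58.004) ≈ -1.58.
E_I < 0: inferior good.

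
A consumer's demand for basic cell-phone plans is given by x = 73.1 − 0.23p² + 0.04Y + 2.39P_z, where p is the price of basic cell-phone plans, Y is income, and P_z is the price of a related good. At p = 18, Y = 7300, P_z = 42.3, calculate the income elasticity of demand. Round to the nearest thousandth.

Substituting, x = 73.1 − 0.23(18)² + 0.04(7300) + 2.39(42.3) = 73.1 − 74.52 + 292 + 101.097 = 391.677.
∂x/∂Y = +0.04, so E_I = 0.04·(7300/391.677) ≈ 0.746.
E_I ∈ (0,1): normal good (necessity).

0.746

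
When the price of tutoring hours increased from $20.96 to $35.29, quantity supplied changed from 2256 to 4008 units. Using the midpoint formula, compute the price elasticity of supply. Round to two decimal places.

%ΔQ = (4008 − 2256)/[(2256 + 4008)/2] = 1752/3132 ≈ 0.5594.
%Δp = (35.29 − 20.96)/[(20.96 + 35.29)/2] = 14.33/28.125 ≈ 0.5095.
Arc elasticity E = %ΔQ/%Δp ≈ 0.5594/0.5095 ≈ 1.10.
|E| > 1: supply is elastic over this range.

1.10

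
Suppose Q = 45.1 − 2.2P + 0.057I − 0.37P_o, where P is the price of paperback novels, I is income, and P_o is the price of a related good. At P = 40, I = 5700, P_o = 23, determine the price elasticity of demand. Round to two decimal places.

At the given point, Q = 45.1 − 2.2(40) + 0.057(5700) − 0.37(23) = 45.1 − 88 + 324.9 − 8.51 = 273.49.
∂Q/∂P = −2.2, so E_p = (−2.2)·(40/273.49) ≈ -0.32.
|E_p| < 1: demand is inelastic.

-0.32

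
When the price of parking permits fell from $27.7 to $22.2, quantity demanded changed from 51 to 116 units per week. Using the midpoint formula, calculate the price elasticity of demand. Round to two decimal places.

%ΔQ = (116 − 51)/[(51 + 116)/2] = 65/83.5 ≈ 0.7784.
%ΔP = (22.2 − 27.7)/[(27.7 + 22.2)/2] = -5.5/24.95 ≈ -0.2204.
Arc elasticity E = %ΔQ/%ΔP ≈ 0.7784/-0.2204 ≈ -3.53.
|E| > 1: demand is elastic over this range.

-3.53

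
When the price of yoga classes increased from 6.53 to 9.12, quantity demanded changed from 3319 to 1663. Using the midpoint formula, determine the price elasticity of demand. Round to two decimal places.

%ΔQ = (1663 − 3319)/[(3319 + 1663)/2] = -1656/2491 ≈ -0.6648.
%Δp = (9.12 − 6.53)/[(6.53 + 9.12)/2] = 2.59/7.825 ≈ 0.3310.
Arc elasticity E = %ΔQ/%Δp ≈ -0.6648/0.3310 ≈ -2.01.
|E| > 1: demand is elastic over this range.

-2.01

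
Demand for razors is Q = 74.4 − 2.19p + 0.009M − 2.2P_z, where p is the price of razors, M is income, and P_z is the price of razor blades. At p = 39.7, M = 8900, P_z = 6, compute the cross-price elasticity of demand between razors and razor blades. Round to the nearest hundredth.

-0.24

First evaluate Q: 74.4 − 2.19(39.7) + 0.009(8900) − 2.2(6) = 74.4 − 86.943 + 80.1 − 13.2 = 54.357.
∂Q/∂P_z = −2.2, so E_xy = -2.2·(6/54.357) ≈ -0.24.
E_xy < 0: the goods are complements.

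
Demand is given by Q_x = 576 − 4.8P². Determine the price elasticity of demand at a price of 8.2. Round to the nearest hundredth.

-2.55

At P = 8.2, Q_x = 253.248.
dQ_x/dP = −2·4.8·P = −78.72.
Point elasticity E = (dQ_x/dP)·(P/Q_x) = -78.72 × 8.2/253.248 ≈ -2.55.
|E| > 1, so demand is elastic at this price.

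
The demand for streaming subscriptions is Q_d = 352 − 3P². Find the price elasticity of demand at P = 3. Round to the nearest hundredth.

-0.17

At P = 3, Q_d = 325.
dQ_d/dP = −2·3·P = −18.
Point elasticity E = (dQ_d/dP)·(P/Q_d) = -18 × 3/325 ≈ -0.17.
|E| < 1, so demand is inelastic at this price.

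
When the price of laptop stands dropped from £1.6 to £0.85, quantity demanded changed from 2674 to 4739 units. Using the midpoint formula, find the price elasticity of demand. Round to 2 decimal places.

-0.91

%ΔQ = (4739 − 2674)/[(2674 + 4739)/2] = 2065/3706.5 ≈ 0.5571.
%Δp = (0.85 − 1.6)/[(1.6 + 0.85)/2] = -0.75/1.225 ≈ -0.6122.
Arc elasticity E = %ΔQ/%Δp ≈ 0.5571/-0.6122 ≈ -0.91.
|E| < 1: demand is inelastic over this range.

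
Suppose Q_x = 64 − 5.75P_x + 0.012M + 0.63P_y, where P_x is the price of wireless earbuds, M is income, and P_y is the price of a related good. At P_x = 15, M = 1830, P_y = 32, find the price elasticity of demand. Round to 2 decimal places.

Q_x = 64 − 5.75(15) + 0.012(1830) + 0.63(32) = 64 − 86.25 + 21.96 + 20.16 = 19.87.
∂Q_x/∂P_x = −5.75, so E_p = (−5.75)·(15/19.87) ≈ -4.34.
|E_p| > 1: demand is elastic.

-4.34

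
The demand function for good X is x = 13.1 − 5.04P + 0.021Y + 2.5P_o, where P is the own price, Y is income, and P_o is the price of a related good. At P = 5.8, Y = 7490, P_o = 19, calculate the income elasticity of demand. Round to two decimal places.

Evaluating quantity at (P, Y, P_o) gives x = 13.1 − 5.04(5.8) + 0.021(7490) + 2.5(19) = 13.1 − 29.232 + 157.29 + 47.5 = 188.658.
∂x/∂Y = +0.021, so E_I = 0.021·(7490/188.658) ≈ 0.83.
E_I ∈ (0,1): normal good (necessity).

0.83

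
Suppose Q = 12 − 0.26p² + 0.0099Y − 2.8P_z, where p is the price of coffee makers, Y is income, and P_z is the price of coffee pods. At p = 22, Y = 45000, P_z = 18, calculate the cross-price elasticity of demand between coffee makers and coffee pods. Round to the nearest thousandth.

Substituting, Q = 12 − 0.26(22)² + 0.0099(45000) − 2.8(18) = 12 − 125.84 + 445.5 − 50.4 = 281.26.
∂Q/∂P_z = −2.8, so E_xy = -2.8·(18/281.26) ≈ -0.179.
E_xy < 0: the goods are complements.

-0.179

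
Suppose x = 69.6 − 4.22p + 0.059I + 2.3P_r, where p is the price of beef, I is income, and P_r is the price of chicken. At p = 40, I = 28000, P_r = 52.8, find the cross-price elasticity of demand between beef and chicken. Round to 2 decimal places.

0.07

At the given point, x = 69.6 − 4.22(40) + 0.059(28000) + 2.3(52.8) = 69.6 − 168.8 + 1652 + 121.44 = 1674.24.
∂x/∂P_r = +2.3, so E_xy = 2.3·(52.8/1674.24) ≈ 0.07.
E_xy > 0: the goods are substitutes.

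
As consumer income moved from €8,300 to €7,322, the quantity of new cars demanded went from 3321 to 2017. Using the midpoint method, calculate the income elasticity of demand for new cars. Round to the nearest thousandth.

%ΔQ = (2017 − 3321)/[(3321+2017)/2] = -1304/2669 ≈ -0.4886.
%ΔY = (7,322 − 8,300)/[(8,300+7,322)/2] = -978/7811 ≈ -0.1252.
E_I = %ΔQ/%ΔY ≈ 3.902.
E_I > 1: normal good (luxury).

3.902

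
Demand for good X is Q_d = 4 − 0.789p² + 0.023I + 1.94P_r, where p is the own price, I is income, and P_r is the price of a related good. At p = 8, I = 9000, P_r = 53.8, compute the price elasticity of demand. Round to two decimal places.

-0.38

Evaluating quantity at (p, I, P_r) gives Q_d = 4 − 0.789(8)² + 0.023(9000) + 1.94(53.8) = 4 − 50.496 + 207 + 104.372 = 264.876.
∂Q_d/∂p = −2·0.789·p = -12.624, so E_p = -12.624·(8/264.876) ≈ -0.38.
|E_p| < 1: demand is inelastic.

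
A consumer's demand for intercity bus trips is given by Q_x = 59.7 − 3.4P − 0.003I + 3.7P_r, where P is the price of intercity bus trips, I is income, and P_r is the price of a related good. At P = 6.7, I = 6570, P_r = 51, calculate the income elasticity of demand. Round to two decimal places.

-0.10

Q_x = 59.7 − 3.4(6.7) − 0.003(6570) + 3.7(51) = 59.7 − 22.78 − 19.71 + 188.7 = 205.91.
∂Q_x/∂I = −0.003, so E_I = -0.003·(6570/205.91) ≈ -0.10.
E_I < 0: inferior good.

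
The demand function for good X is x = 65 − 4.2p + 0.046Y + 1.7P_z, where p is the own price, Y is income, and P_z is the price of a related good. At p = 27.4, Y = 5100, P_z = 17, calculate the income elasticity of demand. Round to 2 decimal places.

Substituting, x = 65 − 4.2(27.4) + 0.046(5100) + 1.7(17) = 65 − 115.08 + 234.6 + 28.9 = 213.42.
∂x/∂Y = +0.046, so E_I = 0.046·(5100/213.42) ≈ 1.10.
E_I > 1: normal good (luxury).

1.10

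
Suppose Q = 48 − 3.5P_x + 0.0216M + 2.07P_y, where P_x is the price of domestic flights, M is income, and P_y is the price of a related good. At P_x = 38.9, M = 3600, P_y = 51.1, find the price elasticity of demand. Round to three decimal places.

Evaluating quantity at (P_x, M, P_y) gives Q = 48 − 3.5(38.9) + 0.0216(3600) + 2.07(51.1) = 48 − 136.15 + 77.76 + 105.777 = 95.387.
∂Q/∂P_x = −3.5, so E_p = (−3.5)·(38.9/95.387) ≈ -1.427.
|E_p| > 1: demand is elastic.

-1.427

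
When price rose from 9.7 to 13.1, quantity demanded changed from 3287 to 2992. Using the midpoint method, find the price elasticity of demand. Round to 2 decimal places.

%Δq = (2992 − 3287)/[(3287 + 2992)/2] = -295/3139.5 ≈ -0.0940.
%ΔP = (13.1 − 9.7)/[(9.7 + 13.1)/2] = 3.4/11.4 ≈ 0.2982.
Arc elasticity E = %Δq/%ΔP ≈ -0.0940/0.2982 ≈ -0.32.
|E| < 1: demand is inelastic over this range.

-0.32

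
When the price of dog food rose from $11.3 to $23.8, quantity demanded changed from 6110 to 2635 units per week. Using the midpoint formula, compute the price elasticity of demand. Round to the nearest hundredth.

%ΔQ = (2635 − 6110)/[(6110 + 2635)/2] = -3475/4372.5 ≈ -0.7947.
%Δp = (23.8 − 11.3)/[(11.3 + 23.8)/2] = 12.5/17.55 ≈ 0.7123.
Arc elasticity E = %ΔQ/%Δp ≈ -0.7947/0.7123 ≈ -1.12.
|E| > 1: demand is elastic over this range.

-1.12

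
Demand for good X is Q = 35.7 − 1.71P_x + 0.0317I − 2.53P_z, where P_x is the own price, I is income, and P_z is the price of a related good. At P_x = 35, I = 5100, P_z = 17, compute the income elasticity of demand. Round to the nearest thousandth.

1.711

At the given point, Q = 35.7 − 1.71(35) + 0.0317(5100) − 2.53(17) = 35.7 − 59.85 + 161.67 − 43.01 = 94.51.
∂Q/∂I = +0.0317, so E_I = 0.0317·(5100/94.51) ≈ 1.711.
E_I > 1: normal good (luxury).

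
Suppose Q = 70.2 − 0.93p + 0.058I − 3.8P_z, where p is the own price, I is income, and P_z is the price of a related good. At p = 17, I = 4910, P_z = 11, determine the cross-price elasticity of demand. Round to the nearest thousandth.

-0.141

Evaluating quantity at (p, I, P_z) gives Q = 70.2 − 0.93(17) + 0.058(4910) − 3.8(11) = 70.2 − 15.81 + 284.78 − 41.8 = 297.37.
∂Q/∂P_z = −3.8, so E_xy = -3.8·(11/297.37) ≈ -0.141.
E_xy < 0: the goods are complements.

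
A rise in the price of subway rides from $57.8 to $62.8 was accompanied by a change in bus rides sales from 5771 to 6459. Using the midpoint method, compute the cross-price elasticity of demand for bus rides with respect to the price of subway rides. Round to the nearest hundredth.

1.36

%ΔQ_x = (6459 − 5771)/[(5771+6459)/2] = 688/6115 ≈ 0.1125.
%ΔP_y = (62.8 − 57.8)/[(57.8+62.8)/2] ≈ 0.0829.
E_xy = 0.1125/0.0829 ≈ 1.36.
E_xy > 0, so bus rides and subway rides are substitutes.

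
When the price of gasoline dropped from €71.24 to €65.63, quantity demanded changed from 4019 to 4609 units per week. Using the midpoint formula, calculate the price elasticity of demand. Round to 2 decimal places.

%Δq = (4609 − 4019)/[(4019 + 4609)/2] = 590/4314 ≈ 0.1368.
%Δp = (65.63 − 71.24)/[(71.24 + 65.63)/2] = -5.61/68.435 ≈ -0.0820.
Arc elasticity E = %Δq/%Δp ≈ 0.1368/-0.0820 ≈ -1.67.
|E| > 1: demand is elastic over this range.

-1.67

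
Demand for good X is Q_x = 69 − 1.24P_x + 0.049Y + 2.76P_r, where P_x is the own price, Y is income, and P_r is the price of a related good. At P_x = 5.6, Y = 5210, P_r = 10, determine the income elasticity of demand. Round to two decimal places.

0.74

First evaluate Q_x: 69 − 1.24(5.6) + 0.049(5210) + 2.76(10) = 69 − 6.944 + 255.29 + 27.6 = 344.946.
∂Q_x/∂Y = +0.049, so E_I = 0.049·(5210/344.946) ≈ 0.74.
E_I ∈ (0,1): normal good (necessity).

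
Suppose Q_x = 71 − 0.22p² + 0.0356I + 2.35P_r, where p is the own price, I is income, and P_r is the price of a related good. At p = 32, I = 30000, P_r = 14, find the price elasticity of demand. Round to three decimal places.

-0.476

First evaluate Q_x: 71 − 0.22(32)² + 0.0356(30000) + 2.35(14) = 71 − 225.28 + 1068 + 32.9 = 946.62.
∂Q_x/∂p = −2·0.22·p = -14.08, so E_p = -14.08·(32/946.62) ≈ -0.476.
|E_p| < 1: demand is inelastic.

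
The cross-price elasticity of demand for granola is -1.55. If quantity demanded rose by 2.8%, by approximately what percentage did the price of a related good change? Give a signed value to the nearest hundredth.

%ΔQ ≈ E × %ΔP_y ⇒ %ΔP_y = %ΔQ / E = (2.8%)/(-1.55) ≈ -1.81%.

-1.81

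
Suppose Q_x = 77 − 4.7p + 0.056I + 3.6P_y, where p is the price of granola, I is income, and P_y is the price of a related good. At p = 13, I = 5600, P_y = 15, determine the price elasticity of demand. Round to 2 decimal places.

-0.16

First evaluate Q_x: 77 − 4.7(13) + 0.056(5600) + 3.6(15) = 77 − 61.1 + 313.6 + 54 = 383.5.
∂Q_x/∂p = −4.7, so E_p = (−4.7)·(13/383.5) ≈ -0.16.
|E_p| < 1: demand is inelastic.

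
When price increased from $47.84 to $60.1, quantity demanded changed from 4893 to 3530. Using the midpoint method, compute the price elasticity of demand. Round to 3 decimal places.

-1.425

%ΔQ = (3530 − 4893)/[(4893 + 3530)/2] = -1363/4211.5 ≈ -0.3236.
%ΔP = (60.1 − 47.84)/[(47.84 + 60.1)/2] = 12.26/53.97 ≈ 0.2272.
Arc elasticity E = %ΔQ/%ΔP ≈ -0.3236/0.2272 ≈ -1.425.
|E| > 1: demand is elastic over this range.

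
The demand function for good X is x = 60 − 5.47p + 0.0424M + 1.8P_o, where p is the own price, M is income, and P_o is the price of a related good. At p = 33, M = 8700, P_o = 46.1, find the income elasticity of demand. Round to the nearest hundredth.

First evaluate x: 60 − 5.47(33) + 0.0424(8700) + 1.8(46.1) = 60 − 180.51 + 368.88 + 82.98 = 331.35.
∂x/∂M = +0.0424, so E_I = 0.0424·(8700/331.35) ≈ 1.11.
E_I > 1: normal good (luxury).

1.11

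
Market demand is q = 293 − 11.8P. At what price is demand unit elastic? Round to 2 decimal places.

For linear demand q = a − bP, E = −bP/(a − bP). |E| = 1 ⇒ bP = a − bP ⇒ P = a/(2b).
P = 293/(2·11.8) ≈ 12.42.

12.42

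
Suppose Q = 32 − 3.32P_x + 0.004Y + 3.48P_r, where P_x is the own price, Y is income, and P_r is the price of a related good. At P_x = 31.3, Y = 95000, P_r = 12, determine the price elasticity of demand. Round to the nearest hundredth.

At the given point, Q = 32 − 3.32(31.3) + 0.004(95000) + 3.48(12) = 32 − 103.916 + 380 + 41.76 = 349.844.
∂Q/∂P_x = −3.32, so E_p = (−3.32)·(31.3/349.844) ≈ -0.30.
|E_p| < 1: demand is inelastic.

-0.30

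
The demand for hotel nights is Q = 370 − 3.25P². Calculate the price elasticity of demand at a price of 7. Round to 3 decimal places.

-1.511

At P = 7, Q = 210.75.
dQ/dP = −2·3.25·P = −45.5.
Point elasticity E = (dQ/dP)·(P/Q) = -45.5 × 7/210.75 ≈ -1.511.
|E| > 1, so demand is elastic at this price.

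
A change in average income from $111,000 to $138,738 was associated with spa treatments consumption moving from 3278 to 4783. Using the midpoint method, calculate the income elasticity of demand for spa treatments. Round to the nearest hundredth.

%ΔQ = (4783 − 3278)/[(3278+4783)/2] = 1505/4030.5 ≈ 0.3734.
%ΔM = (138,738 − 111,000)/[(111,000+138,738)/2] = 27738/124869 ≈ 0.2221.
E_I = %ΔQ/%ΔM ≈ 1.68.
E_I > 1: normal good (luxury).

1.68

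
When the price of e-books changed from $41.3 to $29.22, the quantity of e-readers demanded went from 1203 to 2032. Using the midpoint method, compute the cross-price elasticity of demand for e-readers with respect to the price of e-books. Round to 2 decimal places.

%ΔQ_x = (2032 − 1203)/[(1203+2032)/2] = 829/1617.5 ≈ 0.5125.
%ΔP_y = (29.22 − 41.3)/[(41.3+29.22)/2] ≈ -0.3426.
E_xy = 0.5125/-0.3426 ≈ -1.50.
E_xy < 0, so e-readers and e-books are complements.

-1.50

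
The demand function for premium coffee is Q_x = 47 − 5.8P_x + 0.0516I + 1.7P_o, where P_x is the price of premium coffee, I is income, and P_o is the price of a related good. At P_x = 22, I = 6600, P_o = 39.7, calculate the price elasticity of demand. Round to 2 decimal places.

-0.39

Q_x = 47 − 5.8(22) + 0.0516(6600) + 1.7(39.7) = 47 − 127.6 + 340.56 + 67.49 = 327.45.
∂Q_x/∂P_x = −5.8, so E_p = (−5.8)·(22/327.45) ≈ -0.39.
|E_p| < 1: demand is inelastic.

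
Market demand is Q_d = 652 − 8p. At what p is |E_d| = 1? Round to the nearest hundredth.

For linear demand Q_d = a − bp, E = −bp/(a − bp). |E| = 1 ⇒ bp = a − bp ⇒ p = a/(2b).
p = 652/(2·8) = 40.75.

40.75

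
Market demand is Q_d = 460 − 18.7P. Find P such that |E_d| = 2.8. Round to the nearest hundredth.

Set −bP/(a − bP) = −2.8 ⇒ bP = 2.8(a − bP) ⇒ bP(1+2.8) = 2.8·a.
P = 2.8·460/(18.7·3.8) ≈ 18.13.

18.13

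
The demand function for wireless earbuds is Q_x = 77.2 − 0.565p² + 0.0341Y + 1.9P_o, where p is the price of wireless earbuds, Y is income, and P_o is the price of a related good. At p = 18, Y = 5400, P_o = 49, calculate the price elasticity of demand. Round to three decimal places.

-2.136

First evaluate Q_x: 77.2 − 0.565(18)² + 0.0341(5400) + 1.9(49) = 77.2 − 183.06 + 184.14 + 93.1 = 171.38.
∂Q_x/∂p = −2·0.565·p = -20.34, so E_p = -20.34·(18/171.38) ≈ -2.136.
|E_p| > 1: demand is elastic.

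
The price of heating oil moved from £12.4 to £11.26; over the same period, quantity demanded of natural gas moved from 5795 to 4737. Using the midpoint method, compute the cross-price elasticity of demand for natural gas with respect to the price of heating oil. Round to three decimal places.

%ΔQ_x = (4737 − 5795)/[(5795+4737)/2] = -1058/5266 ≈ -0.2009.
%ΔP_y = (11.26 − 12.4)/[(12.4+11.26)/2] ≈ -0.0964.
E_xy = -0.2009/-0.0964 ≈ 2.085.
E_xy > 0, so natural gas and heating oil are substitutes.

2.085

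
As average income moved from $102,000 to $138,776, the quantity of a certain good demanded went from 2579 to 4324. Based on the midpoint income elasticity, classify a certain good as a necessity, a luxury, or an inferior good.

luxury

%ΔQ = (4324 − 2579)/[(2579+4324)/2] = 1745/3451.5 ≈ 0.5056.
%ΔM = (138,776 − 102,000)/[(102,000+138,776)/2] = 36776/120388 ≈ 0.3055.
E_I = %ΔQ/%ΔM ≈ 1.655.
E_I > 1: normal good (luxury).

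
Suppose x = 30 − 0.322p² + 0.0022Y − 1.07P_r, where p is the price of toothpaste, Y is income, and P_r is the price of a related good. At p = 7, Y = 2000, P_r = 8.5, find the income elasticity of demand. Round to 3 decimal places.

Substituting, x = 30 − 0.322(7)² + 0.0022(2000) − 1.07(8.5) = 30 − 15.778 + 4.4 − 9.095 = 9.527.
∂x/∂Y = +0.0022, so E_I = 0.0022·(2000/9.527) ≈ 0.462.
E_I ∈ (0,1): normal good (necessity).

0.462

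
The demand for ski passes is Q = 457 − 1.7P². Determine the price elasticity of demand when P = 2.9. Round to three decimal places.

At P = 2.9, Q = 442.703.
dQ/dP = −2·1.7·P = −9.86.
Point elasticity E = (dQ/dP)·(P/Q) = -9.86 × 2.9/442.703 ≈ -0.065.
|E| < 1, so demand is inelastic at this price.

-0.065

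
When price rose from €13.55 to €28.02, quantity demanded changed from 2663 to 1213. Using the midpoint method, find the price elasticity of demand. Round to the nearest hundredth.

-1.07

%Δq = (1213 − 2663)/[(2663 + 1213)/2] = -1450/1938 ≈ -0.7482.
%Δp = (28.02 − 13.55)/[(13.55 + 28.02)/2] = 14.47/20.785 ≈ 0.6962.
Arc elasticity E = %Δq/%Δp ≈ -0.7482/0.6962 ≈ -1.07.
|E| > 1: demand is elastic over this range.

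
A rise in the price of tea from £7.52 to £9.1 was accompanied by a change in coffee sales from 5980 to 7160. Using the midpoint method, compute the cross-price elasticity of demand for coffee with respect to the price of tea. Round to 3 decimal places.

0.945

%ΔQ_x = (7160 − 5980)/[(5980+7160)/2] = 1180/6570 ≈ 0.1796.
%ΔP_y = (9.1 − 7.52)/[(7.52+9.1)/2] ≈ 0.1901.
E_xy = 0.1796/0.1901 ≈ 0.945.
E_xy > 0, so coffee and tea are substitutes.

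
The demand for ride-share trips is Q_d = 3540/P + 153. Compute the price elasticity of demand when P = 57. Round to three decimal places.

-0.289

At P = 57, Q_d = 215.1053.
dQ_d/dP = −3540/P² = −1.0896.
Point elasticity E = (dQ_d/dP)·(P/Q_d) = -1.0896 × 57/215.1053 ≈ -0.289.
|E| < 1, so demand is inelastic at this price.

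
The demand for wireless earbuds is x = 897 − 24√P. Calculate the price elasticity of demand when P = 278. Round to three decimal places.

-0.403

At P = 278, x = 496.84.
dx/dP = −24/(2√P) = −24/(2·16.6733).
Point elasticity E = (dx/dP)·(P/x) = -0.7197 × 278/496.84 ≈ -0.403.
|E| < 1, so demand is inelastic at this price.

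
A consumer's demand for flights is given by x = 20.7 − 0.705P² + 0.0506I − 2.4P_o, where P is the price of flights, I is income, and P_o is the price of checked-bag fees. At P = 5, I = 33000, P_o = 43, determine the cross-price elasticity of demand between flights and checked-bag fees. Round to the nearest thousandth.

At the given point, x = 20.7 − 0.705(5)² + 0.0506(33000) − 2.4(43) = 20.7 − 17.625 + 1669.8 − 103.2 = 1569.675.
∂x/∂P_o = −2.4, so E_xy = -2.4·(43/1569.675) ≈ -0.066.
E_xy < 0: the goods are complements.

-0.066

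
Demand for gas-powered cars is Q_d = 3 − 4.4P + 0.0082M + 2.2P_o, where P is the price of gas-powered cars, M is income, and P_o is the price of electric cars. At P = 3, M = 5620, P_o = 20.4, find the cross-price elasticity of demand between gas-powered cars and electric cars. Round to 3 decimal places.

0.556

Substituting, Q_d = 3 − 4.4(3) + 0.0082(5620) + 2.2(20.4) = 3 − 13.2 + 46.084 + 44.88 = 80.764.
∂Q_d/∂P_o = +2.2, so E_xy = 2.2·(20.4/80.764) ≈ 0.556.
E_xy > 0: the goods are substitutes.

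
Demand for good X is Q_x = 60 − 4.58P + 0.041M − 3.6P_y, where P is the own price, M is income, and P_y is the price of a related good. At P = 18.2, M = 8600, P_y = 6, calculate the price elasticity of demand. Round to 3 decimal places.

-0.271

Substituting, Q_x = 60 − 4.58(18.2) + 0.041(8600) − 3.6(6) = 60 − 83.356 + 352.6 − 21.6 = 307.644.
∂Q_x/∂P = −4.58, so E_p = (−4.58)·(18.2/307.644) ≈ -0.271.
|E_p| < 1: demand is inelastic.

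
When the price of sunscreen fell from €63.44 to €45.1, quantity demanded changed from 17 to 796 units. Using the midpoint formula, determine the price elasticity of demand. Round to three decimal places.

%Δq = (796 − 17)/[(17 + 796)/2] = 779/406.5 ≈ 1.9164.
%ΔP = (45.1 − 63.44)/[(63.44 + 45.1)/2] = -18.34/54.27 ≈ -0.3379.
Arc elasticity E = %Δq/%ΔP ≈ 1.9164/-0.3379 ≈ -5.671.
|E| > 1: demand is elastic over this range.

-5.671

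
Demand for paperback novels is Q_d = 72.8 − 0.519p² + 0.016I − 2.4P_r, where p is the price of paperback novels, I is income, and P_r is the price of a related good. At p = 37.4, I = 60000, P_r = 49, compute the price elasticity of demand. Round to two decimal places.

Q_d = 72.8 − 0.519(37.4)² + 0.016(60000) − 2.4(49) = 72.8 − 725.9564 + 960 − 117.6 = 189.2436.
∂Q_d/∂p = −2·0.519·p = -38.8212, so E_p = -38.8212·(37.4/189.2436) ≈ -7.67.
|E_p| > 1: demand is elastic.

-7.67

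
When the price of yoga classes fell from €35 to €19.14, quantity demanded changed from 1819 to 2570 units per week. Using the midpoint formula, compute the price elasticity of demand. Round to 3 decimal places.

-0.584

%ΔQ = (2570 − 1819)/[(1819 + 2570)/2] = 751/2194.5 ≈ 0.3422.
%Δp = (19.14 − 35)/[(35 + 19.14)/2] = -15.86/27.07 ≈ -0.5859.
Arc elasticity E = %ΔQ/%Δp ≈ 0.3422/-0.5859 ≈ -0.584.
|E| < 1: demand is inelastic over this range.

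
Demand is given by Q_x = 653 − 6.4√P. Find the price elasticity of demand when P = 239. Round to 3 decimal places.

-0.089

At P = 239, Q_x = 554.0584.
dQ_x/dP = −6.4/(2√P) = −6.4/(2·15.4596).
Point elasticity E = (dQ_x/dP)·(P/Q_x) = -0.207 × 239/554.0584 ≈ -0.089.
|E| < 1, so demand is inelastic at this price.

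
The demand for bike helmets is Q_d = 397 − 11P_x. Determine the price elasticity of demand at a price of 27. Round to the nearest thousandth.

-2.970

At P_x = 27, Q_d = 100.
dQ_d/dP_x = −11.
Point elasticity E = (dQ_d/dP_x)·(P_x/Q_d) = -11 × 27/100 ≈ -2.970.
|E| > 1, so demand is elastic at this price.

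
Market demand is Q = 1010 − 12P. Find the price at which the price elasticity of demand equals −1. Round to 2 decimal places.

42.08

For linear demand Q = a − bP, E = −bP/(a − bP). |E| = 1 ⇒ bP = a − bP ⇒ P = a/(2b).
P = 1010/(2·12) ≈ 42.08.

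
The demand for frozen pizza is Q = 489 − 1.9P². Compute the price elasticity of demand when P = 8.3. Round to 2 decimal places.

-0.73

At P = 8.3, Q = 358.109.
dQ/dP = −2·1.9·P = −31.54.
Point elasticity E = (dQ/dP)·(P/Q) = -31.54 × 8.3/358.109 ≈ -0.73.
|E| < 1, so demand is inelastic at this price.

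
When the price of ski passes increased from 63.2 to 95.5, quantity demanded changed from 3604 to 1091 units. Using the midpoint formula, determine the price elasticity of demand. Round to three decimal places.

%ΔQ = (1091 − 3604)/[(3604 + 1091)/2] = -2513/2347.5 ≈ -1.0705.
%ΔP = (95.5 − 63.2)/[(63.2 + 95.5)/2] = 32.3/79.35 ≈ 0.4071.
Arc elasticity E = %ΔQ/%ΔP ≈ -1.0705/0.4071 ≈ -2.630.
|E| > 1: demand is elastic over this range.

-2.630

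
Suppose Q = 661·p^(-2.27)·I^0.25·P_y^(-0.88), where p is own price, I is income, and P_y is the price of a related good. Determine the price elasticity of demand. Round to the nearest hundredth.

For a Cobb–Douglas (constant-elasticity) form Q = A·p^α·…, the elasticity with respect to p equals the exponent α at every point.
Here the exponent on p is -2.27, so the price elasticity of demand is -2.27.

-2.27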